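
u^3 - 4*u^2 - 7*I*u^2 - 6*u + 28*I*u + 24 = (u - 4)*(u - 6*I)*(u - I)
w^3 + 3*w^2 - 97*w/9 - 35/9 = (w - 7/3)*(w + 1/3)*(w + 5)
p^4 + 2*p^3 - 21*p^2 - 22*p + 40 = (p - 4)*(p - 1)*(p + 2)*(p + 5)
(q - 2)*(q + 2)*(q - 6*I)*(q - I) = q^4 - 7*I*q^3 - 10*q^2 + 28*I*q + 24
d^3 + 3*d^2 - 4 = (d - 1)*(d + 2)^2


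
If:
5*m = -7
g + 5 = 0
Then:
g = -5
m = -7/5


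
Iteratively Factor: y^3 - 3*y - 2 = (y + 1)*(y^2 - y - 2) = (y + 1)^2*(y - 2)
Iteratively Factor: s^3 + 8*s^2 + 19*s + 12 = (s + 3)*(s^2 + 5*s + 4) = (s + 3)*(s + 4)*(s + 1)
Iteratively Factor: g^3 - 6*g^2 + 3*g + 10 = (g - 2)*(g^2 - 4*g - 5) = (g - 5)*(g - 2)*(g + 1)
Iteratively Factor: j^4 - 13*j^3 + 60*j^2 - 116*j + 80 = (j - 4)*(j^3 - 9*j^2 + 24*j - 20) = (j - 5)*(j - 4)*(j^2 - 4*j + 4) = (j - 5)*(j - 4)*(j - 2)*(j - 2)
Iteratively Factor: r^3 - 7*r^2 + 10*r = (r - 2)*(r^2 - 5*r) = (r - 5)*(r - 2)*(r)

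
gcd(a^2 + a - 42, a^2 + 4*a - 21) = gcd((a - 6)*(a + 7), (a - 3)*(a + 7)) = a + 7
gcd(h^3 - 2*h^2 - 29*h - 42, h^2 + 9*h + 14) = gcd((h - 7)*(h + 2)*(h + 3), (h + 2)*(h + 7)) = h + 2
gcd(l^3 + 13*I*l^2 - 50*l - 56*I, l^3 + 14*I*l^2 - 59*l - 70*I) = l^2 + 9*I*l - 14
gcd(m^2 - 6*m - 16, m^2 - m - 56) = m - 8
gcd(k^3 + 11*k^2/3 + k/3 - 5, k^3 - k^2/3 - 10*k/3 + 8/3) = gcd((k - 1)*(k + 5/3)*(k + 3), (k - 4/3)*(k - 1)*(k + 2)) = k - 1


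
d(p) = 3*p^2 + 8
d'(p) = 6*p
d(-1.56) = 15.30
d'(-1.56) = -9.36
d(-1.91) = 18.94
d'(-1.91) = -11.46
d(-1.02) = 11.12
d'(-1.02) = -6.12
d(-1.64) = 16.07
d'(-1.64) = -9.84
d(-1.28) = 12.92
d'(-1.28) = -7.68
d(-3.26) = 39.88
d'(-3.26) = -19.56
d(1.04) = 11.24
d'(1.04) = 6.24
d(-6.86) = 149.18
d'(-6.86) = -41.16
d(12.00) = 440.00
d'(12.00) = 72.00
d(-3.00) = 35.00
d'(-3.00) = -18.00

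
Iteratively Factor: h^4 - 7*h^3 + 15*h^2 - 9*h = (h - 3)*(h^3 - 4*h^2 + 3*h) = h*(h - 3)*(h^2 - 4*h + 3) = h*(h - 3)*(h - 1)*(h - 3)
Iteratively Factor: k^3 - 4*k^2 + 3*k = (k - 1)*(k^2 - 3*k) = (k - 3)*(k - 1)*(k)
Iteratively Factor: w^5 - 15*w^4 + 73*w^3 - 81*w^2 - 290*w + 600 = (w - 5)*(w^4 - 10*w^3 + 23*w^2 + 34*w - 120) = (w - 5)*(w - 3)*(w^3 - 7*w^2 + 2*w + 40) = (w - 5)*(w - 4)*(w - 3)*(w^2 - 3*w - 10) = (w - 5)*(w - 4)*(w - 3)*(w + 2)*(w - 5)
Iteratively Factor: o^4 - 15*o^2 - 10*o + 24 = (o + 3)*(o^3 - 3*o^2 - 6*o + 8) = (o - 4)*(o + 3)*(o^2 + o - 2) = (o - 4)*(o - 1)*(o + 3)*(o + 2)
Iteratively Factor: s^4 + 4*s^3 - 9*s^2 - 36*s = (s + 3)*(s^3 + s^2 - 12*s) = (s - 3)*(s + 3)*(s^2 + 4*s) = s*(s - 3)*(s + 3)*(s + 4)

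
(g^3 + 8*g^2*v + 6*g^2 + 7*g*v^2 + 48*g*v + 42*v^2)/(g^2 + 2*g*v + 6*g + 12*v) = (g^2 + 8*g*v + 7*v^2)/(g + 2*v)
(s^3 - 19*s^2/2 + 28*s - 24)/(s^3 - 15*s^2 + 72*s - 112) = (s - 3/2)/(s - 7)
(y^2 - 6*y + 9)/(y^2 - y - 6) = (y - 3)/(y + 2)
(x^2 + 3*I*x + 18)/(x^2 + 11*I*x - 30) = (x - 3*I)/(x + 5*I)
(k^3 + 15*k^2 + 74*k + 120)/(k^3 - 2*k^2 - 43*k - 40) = (k^2 + 10*k + 24)/(k^2 - 7*k - 8)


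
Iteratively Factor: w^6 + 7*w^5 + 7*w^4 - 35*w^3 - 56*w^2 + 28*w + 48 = (w - 1)*(w^5 + 8*w^4 + 15*w^3 - 20*w^2 - 76*w - 48) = (w - 1)*(w + 4)*(w^4 + 4*w^3 - w^2 - 16*w - 12) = (w - 1)*(w + 3)*(w + 4)*(w^3 + w^2 - 4*w - 4) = (w - 2)*(w - 1)*(w + 3)*(w + 4)*(w^2 + 3*w + 2) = (w - 2)*(w - 1)*(w + 2)*(w + 3)*(w + 4)*(w + 1)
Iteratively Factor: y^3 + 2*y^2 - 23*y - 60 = (y + 3)*(y^2 - y - 20) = (y + 3)*(y + 4)*(y - 5)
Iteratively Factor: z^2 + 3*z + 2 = (z + 1)*(z + 2)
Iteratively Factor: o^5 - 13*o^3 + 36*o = (o)*(o^4 - 13*o^2 + 36) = o*(o + 3)*(o^3 - 3*o^2 - 4*o + 12) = o*(o + 2)*(o + 3)*(o^2 - 5*o + 6) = o*(o - 2)*(o + 2)*(o + 3)*(o - 3)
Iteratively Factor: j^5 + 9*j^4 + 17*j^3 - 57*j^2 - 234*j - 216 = (j + 4)*(j^4 + 5*j^3 - 3*j^2 - 45*j - 54) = (j + 2)*(j + 4)*(j^3 + 3*j^2 - 9*j - 27) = (j + 2)*(j + 3)*(j + 4)*(j^2 - 9) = (j + 2)*(j + 3)^2*(j + 4)*(j - 3)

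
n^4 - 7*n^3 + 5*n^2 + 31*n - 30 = (n - 5)*(n - 3)*(n - 1)*(n + 2)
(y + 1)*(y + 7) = y^2 + 8*y + 7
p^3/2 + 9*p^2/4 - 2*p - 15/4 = (p/2 + 1/2)*(p - 3/2)*(p + 5)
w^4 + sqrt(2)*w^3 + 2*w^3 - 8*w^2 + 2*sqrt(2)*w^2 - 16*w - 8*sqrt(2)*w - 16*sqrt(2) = (w + 2)*(w - 2*sqrt(2))*(w + sqrt(2))*(w + 2*sqrt(2))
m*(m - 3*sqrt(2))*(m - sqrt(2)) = m^3 - 4*sqrt(2)*m^2 + 6*m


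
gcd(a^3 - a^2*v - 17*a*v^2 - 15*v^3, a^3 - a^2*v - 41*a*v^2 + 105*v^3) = -a + 5*v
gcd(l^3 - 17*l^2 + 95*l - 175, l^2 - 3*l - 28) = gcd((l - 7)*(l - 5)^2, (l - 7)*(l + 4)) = l - 7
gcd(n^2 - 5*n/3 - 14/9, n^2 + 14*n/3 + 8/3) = n + 2/3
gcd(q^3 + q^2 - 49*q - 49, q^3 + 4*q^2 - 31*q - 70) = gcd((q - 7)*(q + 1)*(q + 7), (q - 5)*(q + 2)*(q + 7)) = q + 7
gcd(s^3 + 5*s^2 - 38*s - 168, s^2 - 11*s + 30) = s - 6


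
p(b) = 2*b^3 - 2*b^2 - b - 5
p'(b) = 6*b^2 - 4*b - 1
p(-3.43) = -105.81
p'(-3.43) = 83.31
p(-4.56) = -231.66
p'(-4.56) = 142.00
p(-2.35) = -39.65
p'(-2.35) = 41.54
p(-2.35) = -39.65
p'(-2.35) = 41.54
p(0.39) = -5.58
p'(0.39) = -1.65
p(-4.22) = -186.70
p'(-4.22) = 122.73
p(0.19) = -5.25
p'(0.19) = -1.54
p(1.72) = -2.46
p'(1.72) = 9.87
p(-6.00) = -503.00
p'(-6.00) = 239.00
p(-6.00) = -503.00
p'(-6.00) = 239.00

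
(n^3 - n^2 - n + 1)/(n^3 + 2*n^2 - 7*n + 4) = (n + 1)/(n + 4)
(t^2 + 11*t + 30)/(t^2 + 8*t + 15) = (t + 6)/(t + 3)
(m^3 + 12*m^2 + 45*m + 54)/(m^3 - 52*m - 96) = (m^2 + 6*m + 9)/(m^2 - 6*m - 16)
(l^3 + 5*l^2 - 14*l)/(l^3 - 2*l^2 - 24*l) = (-l^2 - 5*l + 14)/(-l^2 + 2*l + 24)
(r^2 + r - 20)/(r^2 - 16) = (r + 5)/(r + 4)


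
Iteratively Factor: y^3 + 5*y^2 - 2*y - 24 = (y + 3)*(y^2 + 2*y - 8) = (y - 2)*(y + 3)*(y + 4)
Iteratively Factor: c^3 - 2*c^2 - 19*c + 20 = (c + 4)*(c^2 - 6*c + 5) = (c - 1)*(c + 4)*(c - 5)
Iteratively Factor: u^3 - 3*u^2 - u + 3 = (u - 3)*(u^2 - 1) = (u - 3)*(u + 1)*(u - 1)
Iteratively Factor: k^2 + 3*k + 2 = (k + 1)*(k + 2)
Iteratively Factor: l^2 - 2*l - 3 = (l - 3)*(l + 1)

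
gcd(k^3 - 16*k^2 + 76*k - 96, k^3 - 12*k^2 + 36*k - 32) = k^2 - 10*k + 16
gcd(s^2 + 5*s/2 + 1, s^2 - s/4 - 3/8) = s + 1/2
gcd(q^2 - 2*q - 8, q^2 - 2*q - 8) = q^2 - 2*q - 8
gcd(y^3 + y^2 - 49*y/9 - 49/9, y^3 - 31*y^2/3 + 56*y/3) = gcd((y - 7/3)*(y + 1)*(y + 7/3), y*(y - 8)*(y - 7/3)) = y - 7/3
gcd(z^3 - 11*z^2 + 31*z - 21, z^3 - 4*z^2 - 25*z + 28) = z^2 - 8*z + 7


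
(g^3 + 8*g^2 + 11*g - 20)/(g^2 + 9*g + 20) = g - 1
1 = 1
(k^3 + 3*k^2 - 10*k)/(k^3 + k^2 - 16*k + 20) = k/(k - 2)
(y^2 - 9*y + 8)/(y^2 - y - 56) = (y - 1)/(y + 7)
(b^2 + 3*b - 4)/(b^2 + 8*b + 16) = (b - 1)/(b + 4)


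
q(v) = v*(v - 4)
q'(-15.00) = -34.00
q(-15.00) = 285.00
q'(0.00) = -4.00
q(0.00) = 0.00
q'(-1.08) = -6.16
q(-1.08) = 5.49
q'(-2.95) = -9.90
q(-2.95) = 20.50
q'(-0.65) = -5.30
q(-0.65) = 3.02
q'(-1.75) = -7.50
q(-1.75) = 10.06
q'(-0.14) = -4.28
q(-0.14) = 0.58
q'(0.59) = -2.82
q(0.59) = -2.01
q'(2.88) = 1.76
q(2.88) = -3.23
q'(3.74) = 3.48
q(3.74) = -0.97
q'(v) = 2*v - 4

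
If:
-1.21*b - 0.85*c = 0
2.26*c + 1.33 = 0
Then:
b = 0.41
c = -0.59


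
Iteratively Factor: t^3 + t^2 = (t + 1)*(t^2) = t*(t + 1)*(t)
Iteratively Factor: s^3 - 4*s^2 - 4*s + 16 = (s - 2)*(s^2 - 2*s - 8) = (s - 2)*(s + 2)*(s - 4)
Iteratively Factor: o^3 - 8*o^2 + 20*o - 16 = (o - 2)*(o^2 - 6*o + 8) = (o - 4)*(o - 2)*(o - 2)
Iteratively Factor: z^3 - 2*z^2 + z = (z - 1)*(z^2 - z) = z*(z - 1)*(z - 1)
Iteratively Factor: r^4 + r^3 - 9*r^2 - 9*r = (r - 3)*(r^3 + 4*r^2 + 3*r) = (r - 3)*(r + 1)*(r^2 + 3*r) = r*(r - 3)*(r + 1)*(r + 3)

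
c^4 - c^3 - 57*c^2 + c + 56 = (c - 8)*(c - 1)*(c + 1)*(c + 7)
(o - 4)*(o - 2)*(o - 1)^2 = o^4 - 8*o^3 + 21*o^2 - 22*o + 8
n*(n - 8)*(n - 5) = n^3 - 13*n^2 + 40*n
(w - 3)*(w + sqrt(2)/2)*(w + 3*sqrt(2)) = w^3 - 3*w^2 + 7*sqrt(2)*w^2/2 - 21*sqrt(2)*w/2 + 3*w - 9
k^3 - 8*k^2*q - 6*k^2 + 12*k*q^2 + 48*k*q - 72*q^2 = (k - 6)*(k - 6*q)*(k - 2*q)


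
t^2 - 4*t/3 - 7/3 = (t - 7/3)*(t + 1)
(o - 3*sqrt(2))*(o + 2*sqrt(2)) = o^2 - sqrt(2)*o - 12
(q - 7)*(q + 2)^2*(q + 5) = q^4 + 2*q^3 - 39*q^2 - 148*q - 140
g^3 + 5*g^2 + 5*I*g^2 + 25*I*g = g*(g + 5)*(g + 5*I)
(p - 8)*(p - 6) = p^2 - 14*p + 48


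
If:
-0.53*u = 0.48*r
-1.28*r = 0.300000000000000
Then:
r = -0.23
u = 0.21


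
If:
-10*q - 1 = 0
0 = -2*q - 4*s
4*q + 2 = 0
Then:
No Solution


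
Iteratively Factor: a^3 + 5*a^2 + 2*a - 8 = (a + 4)*(a^2 + a - 2) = (a - 1)*(a + 4)*(a + 2)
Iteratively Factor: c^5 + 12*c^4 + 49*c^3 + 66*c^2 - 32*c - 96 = (c + 2)*(c^4 + 10*c^3 + 29*c^2 + 8*c - 48) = (c - 1)*(c + 2)*(c^3 + 11*c^2 + 40*c + 48) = (c - 1)*(c + 2)*(c + 4)*(c^2 + 7*c + 12) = (c - 1)*(c + 2)*(c + 4)^2*(c + 3)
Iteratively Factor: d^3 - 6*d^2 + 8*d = (d)*(d^2 - 6*d + 8) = d*(d - 2)*(d - 4)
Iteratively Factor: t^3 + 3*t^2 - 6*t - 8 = (t + 4)*(t^2 - t - 2) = (t - 2)*(t + 4)*(t + 1)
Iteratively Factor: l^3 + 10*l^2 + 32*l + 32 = (l + 4)*(l^2 + 6*l + 8) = (l + 2)*(l + 4)*(l + 4)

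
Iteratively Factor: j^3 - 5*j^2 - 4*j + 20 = (j - 5)*(j^2 - 4) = (j - 5)*(j + 2)*(j - 2)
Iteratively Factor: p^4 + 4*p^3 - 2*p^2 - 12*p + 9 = (p - 1)*(p^3 + 5*p^2 + 3*p - 9) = (p - 1)*(p + 3)*(p^2 + 2*p - 3) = (p - 1)*(p + 3)^2*(p - 1)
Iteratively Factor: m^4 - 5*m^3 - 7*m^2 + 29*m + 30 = (m + 1)*(m^3 - 6*m^2 - m + 30) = (m - 3)*(m + 1)*(m^2 - 3*m - 10) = (m - 3)*(m + 1)*(m + 2)*(m - 5)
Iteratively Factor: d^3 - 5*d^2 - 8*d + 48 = (d - 4)*(d^2 - d - 12) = (d - 4)*(d + 3)*(d - 4)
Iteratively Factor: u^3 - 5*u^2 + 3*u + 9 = (u - 3)*(u^2 - 2*u - 3) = (u - 3)*(u + 1)*(u - 3)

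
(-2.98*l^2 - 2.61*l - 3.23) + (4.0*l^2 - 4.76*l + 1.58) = 1.02*l^2 - 7.37*l - 1.65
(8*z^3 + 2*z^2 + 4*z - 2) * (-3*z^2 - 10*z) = -24*z^5 - 86*z^4 - 32*z^3 - 34*z^2 + 20*z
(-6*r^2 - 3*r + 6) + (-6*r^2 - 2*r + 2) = -12*r^2 - 5*r + 8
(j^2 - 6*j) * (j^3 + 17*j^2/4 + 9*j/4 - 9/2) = j^5 - 7*j^4/4 - 93*j^3/4 - 18*j^2 + 27*j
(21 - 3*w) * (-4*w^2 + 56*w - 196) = 12*w^3 - 252*w^2 + 1764*w - 4116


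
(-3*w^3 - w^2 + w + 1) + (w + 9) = -3*w^3 - w^2 + 2*w + 10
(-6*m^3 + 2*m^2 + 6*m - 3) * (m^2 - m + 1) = -6*m^5 + 8*m^4 - 2*m^3 - 7*m^2 + 9*m - 3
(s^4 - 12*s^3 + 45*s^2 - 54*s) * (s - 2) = s^5 - 14*s^4 + 69*s^3 - 144*s^2 + 108*s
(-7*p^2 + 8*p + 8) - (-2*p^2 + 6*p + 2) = -5*p^2 + 2*p + 6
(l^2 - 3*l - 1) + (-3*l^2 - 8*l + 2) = -2*l^2 - 11*l + 1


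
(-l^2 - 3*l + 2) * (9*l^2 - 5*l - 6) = -9*l^4 - 22*l^3 + 39*l^2 + 8*l - 12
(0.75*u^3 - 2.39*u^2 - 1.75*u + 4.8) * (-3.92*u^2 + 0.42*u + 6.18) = -2.94*u^5 + 9.6838*u^4 + 10.4912*u^3 - 34.3212*u^2 - 8.799*u + 29.664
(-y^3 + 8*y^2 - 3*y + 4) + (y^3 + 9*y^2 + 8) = 17*y^2 - 3*y + 12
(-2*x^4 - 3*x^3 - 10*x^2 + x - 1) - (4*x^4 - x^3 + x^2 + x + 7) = -6*x^4 - 2*x^3 - 11*x^2 - 8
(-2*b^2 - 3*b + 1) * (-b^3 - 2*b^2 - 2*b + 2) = 2*b^5 + 7*b^4 + 9*b^3 - 8*b + 2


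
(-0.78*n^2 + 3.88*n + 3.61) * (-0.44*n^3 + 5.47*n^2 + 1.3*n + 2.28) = 0.3432*n^5 - 5.9738*n^4 + 18.6212*n^3 + 23.0123*n^2 + 13.5394*n + 8.2308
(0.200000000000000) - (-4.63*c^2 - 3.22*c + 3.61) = 4.63*c^2 + 3.22*c - 3.41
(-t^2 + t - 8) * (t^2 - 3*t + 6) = -t^4 + 4*t^3 - 17*t^2 + 30*t - 48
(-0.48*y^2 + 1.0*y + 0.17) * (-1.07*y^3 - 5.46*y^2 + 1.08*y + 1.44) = 0.5136*y^5 + 1.5508*y^4 - 6.1603*y^3 - 0.5394*y^2 + 1.6236*y + 0.2448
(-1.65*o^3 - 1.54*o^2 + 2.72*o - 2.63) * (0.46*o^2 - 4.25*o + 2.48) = -0.759*o^5 + 6.3041*o^4 + 3.7042*o^3 - 16.589*o^2 + 17.9231*o - 6.5224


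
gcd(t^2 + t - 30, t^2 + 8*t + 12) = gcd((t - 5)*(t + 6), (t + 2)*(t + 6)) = t + 6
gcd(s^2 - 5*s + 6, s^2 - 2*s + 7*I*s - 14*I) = s - 2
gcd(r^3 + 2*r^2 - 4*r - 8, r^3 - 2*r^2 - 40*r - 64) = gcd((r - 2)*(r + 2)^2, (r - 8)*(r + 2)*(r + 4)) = r + 2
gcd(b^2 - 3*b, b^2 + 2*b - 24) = 1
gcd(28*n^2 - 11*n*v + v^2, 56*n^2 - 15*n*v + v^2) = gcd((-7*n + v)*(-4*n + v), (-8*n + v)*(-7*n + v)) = -7*n + v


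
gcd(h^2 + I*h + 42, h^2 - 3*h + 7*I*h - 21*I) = h + 7*I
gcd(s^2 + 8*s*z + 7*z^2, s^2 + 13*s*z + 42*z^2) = s + 7*z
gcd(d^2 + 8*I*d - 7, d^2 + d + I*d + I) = d + I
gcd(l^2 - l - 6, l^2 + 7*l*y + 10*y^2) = 1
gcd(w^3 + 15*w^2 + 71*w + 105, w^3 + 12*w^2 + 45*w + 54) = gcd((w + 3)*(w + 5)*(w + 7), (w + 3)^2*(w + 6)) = w + 3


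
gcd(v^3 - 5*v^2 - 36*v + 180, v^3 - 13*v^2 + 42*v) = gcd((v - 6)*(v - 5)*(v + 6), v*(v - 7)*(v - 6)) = v - 6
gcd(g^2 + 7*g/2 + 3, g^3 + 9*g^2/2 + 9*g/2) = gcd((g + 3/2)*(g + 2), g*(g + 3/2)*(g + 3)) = g + 3/2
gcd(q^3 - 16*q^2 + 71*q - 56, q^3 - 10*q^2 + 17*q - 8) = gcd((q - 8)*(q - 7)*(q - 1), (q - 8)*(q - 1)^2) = q^2 - 9*q + 8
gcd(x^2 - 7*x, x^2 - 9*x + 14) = x - 7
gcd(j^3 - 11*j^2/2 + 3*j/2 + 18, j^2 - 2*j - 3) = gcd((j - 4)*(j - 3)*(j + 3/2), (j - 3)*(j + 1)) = j - 3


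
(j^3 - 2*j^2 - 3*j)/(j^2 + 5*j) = (j^2 - 2*j - 3)/(j + 5)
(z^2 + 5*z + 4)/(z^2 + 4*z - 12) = (z^2 + 5*z + 4)/(z^2 + 4*z - 12)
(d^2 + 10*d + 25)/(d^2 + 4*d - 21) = (d^2 + 10*d + 25)/(d^2 + 4*d - 21)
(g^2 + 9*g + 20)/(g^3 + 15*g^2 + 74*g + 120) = 1/(g + 6)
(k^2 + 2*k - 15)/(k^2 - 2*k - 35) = (k - 3)/(k - 7)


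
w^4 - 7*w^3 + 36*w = w*(w - 6)*(w - 3)*(w + 2)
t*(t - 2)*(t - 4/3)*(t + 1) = t^4 - 7*t^3/3 - 2*t^2/3 + 8*t/3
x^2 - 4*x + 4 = (x - 2)^2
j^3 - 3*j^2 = j^2*(j - 3)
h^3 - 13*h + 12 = (h - 3)*(h - 1)*(h + 4)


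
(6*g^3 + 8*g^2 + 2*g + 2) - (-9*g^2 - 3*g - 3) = 6*g^3 + 17*g^2 + 5*g + 5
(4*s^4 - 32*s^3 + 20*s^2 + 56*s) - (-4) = 4*s^4 - 32*s^3 + 20*s^2 + 56*s + 4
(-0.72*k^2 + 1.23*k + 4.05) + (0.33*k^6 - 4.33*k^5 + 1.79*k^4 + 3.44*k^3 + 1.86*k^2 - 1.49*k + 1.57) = 0.33*k^6 - 4.33*k^5 + 1.79*k^4 + 3.44*k^3 + 1.14*k^2 - 0.26*k + 5.62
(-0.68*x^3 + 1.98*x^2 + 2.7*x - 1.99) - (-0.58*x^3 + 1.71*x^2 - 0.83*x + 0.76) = -0.1*x^3 + 0.27*x^2 + 3.53*x - 2.75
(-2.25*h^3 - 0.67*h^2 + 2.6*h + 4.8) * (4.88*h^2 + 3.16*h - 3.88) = -10.98*h^5 - 10.3796*h^4 + 19.3008*h^3 + 34.2396*h^2 + 5.08*h - 18.624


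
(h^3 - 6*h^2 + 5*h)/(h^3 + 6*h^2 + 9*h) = (h^2 - 6*h + 5)/(h^2 + 6*h + 9)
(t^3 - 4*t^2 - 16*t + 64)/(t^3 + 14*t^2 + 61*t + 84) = (t^2 - 8*t + 16)/(t^2 + 10*t + 21)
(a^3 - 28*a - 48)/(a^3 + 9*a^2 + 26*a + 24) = (a - 6)/(a + 3)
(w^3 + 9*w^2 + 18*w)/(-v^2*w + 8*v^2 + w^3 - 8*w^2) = w*(-w^2 - 9*w - 18)/(v^2*w - 8*v^2 - w^3 + 8*w^2)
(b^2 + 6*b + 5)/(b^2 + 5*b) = (b + 1)/b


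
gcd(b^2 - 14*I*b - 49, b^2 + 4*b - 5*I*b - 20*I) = 1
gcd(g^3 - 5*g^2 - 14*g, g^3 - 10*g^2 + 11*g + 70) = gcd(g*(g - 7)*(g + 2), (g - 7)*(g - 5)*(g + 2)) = g^2 - 5*g - 14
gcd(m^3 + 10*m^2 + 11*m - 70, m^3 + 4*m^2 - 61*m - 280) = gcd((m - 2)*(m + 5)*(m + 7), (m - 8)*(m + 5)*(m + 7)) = m^2 + 12*m + 35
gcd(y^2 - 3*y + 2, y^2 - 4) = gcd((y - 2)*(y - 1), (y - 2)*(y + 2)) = y - 2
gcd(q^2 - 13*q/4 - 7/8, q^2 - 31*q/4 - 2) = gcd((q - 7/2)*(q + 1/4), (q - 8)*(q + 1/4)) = q + 1/4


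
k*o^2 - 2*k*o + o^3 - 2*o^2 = o*(k + o)*(o - 2)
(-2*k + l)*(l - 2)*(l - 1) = -2*k*l^2 + 6*k*l - 4*k + l^3 - 3*l^2 + 2*l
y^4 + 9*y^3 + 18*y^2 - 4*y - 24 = (y - 1)*(y + 2)^2*(y + 6)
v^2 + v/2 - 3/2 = (v - 1)*(v + 3/2)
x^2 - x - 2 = (x - 2)*(x + 1)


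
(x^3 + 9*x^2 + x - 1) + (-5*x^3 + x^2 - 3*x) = -4*x^3 + 10*x^2 - 2*x - 1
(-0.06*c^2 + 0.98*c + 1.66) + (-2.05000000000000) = -0.06*c^2 + 0.98*c - 0.39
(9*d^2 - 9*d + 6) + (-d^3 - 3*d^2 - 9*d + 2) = -d^3 + 6*d^2 - 18*d + 8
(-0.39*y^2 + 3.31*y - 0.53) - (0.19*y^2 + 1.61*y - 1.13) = -0.58*y^2 + 1.7*y + 0.6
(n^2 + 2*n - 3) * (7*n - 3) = 7*n^3 + 11*n^2 - 27*n + 9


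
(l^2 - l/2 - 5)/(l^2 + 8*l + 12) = (l - 5/2)/(l + 6)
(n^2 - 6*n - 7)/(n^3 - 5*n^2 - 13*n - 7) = 1/(n + 1)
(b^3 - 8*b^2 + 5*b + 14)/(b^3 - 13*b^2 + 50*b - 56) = (b + 1)/(b - 4)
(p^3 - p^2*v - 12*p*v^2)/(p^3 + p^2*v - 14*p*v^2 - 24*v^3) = p/(p + 2*v)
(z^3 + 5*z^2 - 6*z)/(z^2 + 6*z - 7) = z*(z + 6)/(z + 7)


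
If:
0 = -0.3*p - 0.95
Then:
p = -3.17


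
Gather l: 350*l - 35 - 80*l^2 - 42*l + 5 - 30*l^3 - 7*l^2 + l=-30*l^3 - 87*l^2 + 309*l - 30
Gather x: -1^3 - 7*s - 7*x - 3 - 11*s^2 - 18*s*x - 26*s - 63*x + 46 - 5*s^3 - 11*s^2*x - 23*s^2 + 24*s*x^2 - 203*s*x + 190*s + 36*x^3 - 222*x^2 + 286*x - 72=-5*s^3 - 34*s^2 + 157*s + 36*x^3 + x^2*(24*s - 222) + x*(-11*s^2 - 221*s + 216) - 30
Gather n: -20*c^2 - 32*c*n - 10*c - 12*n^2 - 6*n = -20*c^2 - 10*c - 12*n^2 + n*(-32*c - 6)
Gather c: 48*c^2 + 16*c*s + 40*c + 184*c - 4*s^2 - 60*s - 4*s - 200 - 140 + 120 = 48*c^2 + c*(16*s + 224) - 4*s^2 - 64*s - 220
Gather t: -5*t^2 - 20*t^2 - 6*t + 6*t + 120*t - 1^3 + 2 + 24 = -25*t^2 + 120*t + 25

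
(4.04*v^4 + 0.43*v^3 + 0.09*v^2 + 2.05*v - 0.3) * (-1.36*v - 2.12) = -5.4944*v^5 - 9.1496*v^4 - 1.034*v^3 - 2.9788*v^2 - 3.938*v + 0.636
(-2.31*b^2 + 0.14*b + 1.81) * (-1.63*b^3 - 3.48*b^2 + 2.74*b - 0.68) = 3.7653*b^5 + 7.8106*b^4 - 9.7669*b^3 - 4.3444*b^2 + 4.8642*b - 1.2308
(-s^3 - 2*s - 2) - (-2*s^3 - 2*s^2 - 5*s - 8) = s^3 + 2*s^2 + 3*s + 6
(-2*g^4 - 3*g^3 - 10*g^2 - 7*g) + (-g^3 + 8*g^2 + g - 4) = -2*g^4 - 4*g^3 - 2*g^2 - 6*g - 4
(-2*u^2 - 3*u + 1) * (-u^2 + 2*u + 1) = 2*u^4 - u^3 - 9*u^2 - u + 1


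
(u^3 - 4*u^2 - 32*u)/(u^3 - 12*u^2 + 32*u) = (u + 4)/(u - 4)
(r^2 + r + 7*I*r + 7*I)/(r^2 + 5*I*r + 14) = (r + 1)/(r - 2*I)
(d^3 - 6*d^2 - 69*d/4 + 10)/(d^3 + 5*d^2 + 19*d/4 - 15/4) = (d - 8)/(d + 3)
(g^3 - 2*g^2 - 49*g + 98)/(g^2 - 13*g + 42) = (g^2 + 5*g - 14)/(g - 6)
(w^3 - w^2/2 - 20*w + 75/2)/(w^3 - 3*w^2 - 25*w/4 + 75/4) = 2*(w + 5)/(2*w + 5)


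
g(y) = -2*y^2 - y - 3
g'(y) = -4*y - 1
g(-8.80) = -149.08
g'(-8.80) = 34.20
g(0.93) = -5.66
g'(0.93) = -4.72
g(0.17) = -3.23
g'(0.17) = -1.68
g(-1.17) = -4.57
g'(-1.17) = 3.68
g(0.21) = -3.30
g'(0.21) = -1.84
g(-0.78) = -3.44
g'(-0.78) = 2.12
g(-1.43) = -5.66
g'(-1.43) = 4.72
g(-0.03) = -2.97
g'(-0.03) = -0.88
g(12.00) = -303.00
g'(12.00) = -49.00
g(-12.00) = -279.00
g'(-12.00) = 47.00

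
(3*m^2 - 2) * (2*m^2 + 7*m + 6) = 6*m^4 + 21*m^3 + 14*m^2 - 14*m - 12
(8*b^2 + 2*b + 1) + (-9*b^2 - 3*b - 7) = -b^2 - b - 6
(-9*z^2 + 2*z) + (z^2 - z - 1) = -8*z^2 + z - 1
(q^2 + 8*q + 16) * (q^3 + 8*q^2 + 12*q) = q^5 + 16*q^4 + 92*q^3 + 224*q^2 + 192*q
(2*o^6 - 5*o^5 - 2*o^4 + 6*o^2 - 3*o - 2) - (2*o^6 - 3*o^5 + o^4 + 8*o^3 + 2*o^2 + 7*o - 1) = -2*o^5 - 3*o^4 - 8*o^3 + 4*o^2 - 10*o - 1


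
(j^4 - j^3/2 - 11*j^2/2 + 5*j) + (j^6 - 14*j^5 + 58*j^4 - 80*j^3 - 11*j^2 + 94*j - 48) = j^6 - 14*j^5 + 59*j^4 - 161*j^3/2 - 33*j^2/2 + 99*j - 48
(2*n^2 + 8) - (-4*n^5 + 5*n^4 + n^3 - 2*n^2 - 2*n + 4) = 4*n^5 - 5*n^4 - n^3 + 4*n^2 + 2*n + 4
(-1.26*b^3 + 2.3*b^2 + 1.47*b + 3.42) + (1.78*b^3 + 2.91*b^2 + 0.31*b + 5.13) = 0.52*b^3 + 5.21*b^2 + 1.78*b + 8.55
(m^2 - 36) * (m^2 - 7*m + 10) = m^4 - 7*m^3 - 26*m^2 + 252*m - 360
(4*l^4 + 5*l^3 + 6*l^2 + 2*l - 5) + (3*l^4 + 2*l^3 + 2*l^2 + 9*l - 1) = 7*l^4 + 7*l^3 + 8*l^2 + 11*l - 6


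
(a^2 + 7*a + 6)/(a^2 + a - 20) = (a^2 + 7*a + 6)/(a^2 + a - 20)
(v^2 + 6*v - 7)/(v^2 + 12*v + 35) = (v - 1)/(v + 5)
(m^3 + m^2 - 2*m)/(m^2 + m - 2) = m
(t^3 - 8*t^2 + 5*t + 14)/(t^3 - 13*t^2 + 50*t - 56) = (t + 1)/(t - 4)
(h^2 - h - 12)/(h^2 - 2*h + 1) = (h^2 - h - 12)/(h^2 - 2*h + 1)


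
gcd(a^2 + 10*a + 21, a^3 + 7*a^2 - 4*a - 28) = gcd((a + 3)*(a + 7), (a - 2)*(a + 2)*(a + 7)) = a + 7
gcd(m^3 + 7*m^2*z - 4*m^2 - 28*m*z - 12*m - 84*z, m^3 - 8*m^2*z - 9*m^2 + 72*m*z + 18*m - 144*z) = m - 6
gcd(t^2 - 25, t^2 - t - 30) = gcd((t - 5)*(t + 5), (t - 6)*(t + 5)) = t + 5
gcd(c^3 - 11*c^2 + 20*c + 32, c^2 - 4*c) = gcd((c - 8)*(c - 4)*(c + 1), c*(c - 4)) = c - 4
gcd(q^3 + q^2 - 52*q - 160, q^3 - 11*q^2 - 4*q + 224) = q^2 - 4*q - 32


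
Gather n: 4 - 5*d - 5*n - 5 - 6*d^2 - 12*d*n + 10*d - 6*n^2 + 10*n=-6*d^2 + 5*d - 6*n^2 + n*(5 - 12*d) - 1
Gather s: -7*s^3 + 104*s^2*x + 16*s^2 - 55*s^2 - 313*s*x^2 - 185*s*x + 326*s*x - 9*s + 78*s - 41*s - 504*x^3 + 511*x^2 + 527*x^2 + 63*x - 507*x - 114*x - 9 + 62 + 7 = -7*s^3 + s^2*(104*x - 39) + s*(-313*x^2 + 141*x + 28) - 504*x^3 + 1038*x^2 - 558*x + 60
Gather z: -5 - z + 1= -z - 4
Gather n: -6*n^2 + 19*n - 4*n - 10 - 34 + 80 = -6*n^2 + 15*n + 36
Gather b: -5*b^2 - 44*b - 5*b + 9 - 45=-5*b^2 - 49*b - 36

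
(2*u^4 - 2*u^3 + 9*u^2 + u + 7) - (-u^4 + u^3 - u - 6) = 3*u^4 - 3*u^3 + 9*u^2 + 2*u + 13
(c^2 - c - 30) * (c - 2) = c^3 - 3*c^2 - 28*c + 60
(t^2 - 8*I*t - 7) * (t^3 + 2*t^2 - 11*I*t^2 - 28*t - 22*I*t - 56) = t^5 + 2*t^4 - 19*I*t^4 - 123*t^3 - 38*I*t^3 - 246*t^2 + 301*I*t^2 + 196*t + 602*I*t + 392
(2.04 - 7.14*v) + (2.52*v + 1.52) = 3.56 - 4.62*v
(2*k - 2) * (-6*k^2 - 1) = -12*k^3 + 12*k^2 - 2*k + 2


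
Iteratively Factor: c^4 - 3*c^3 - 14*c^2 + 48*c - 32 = (c - 1)*(c^3 - 2*c^2 - 16*c + 32) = (c - 2)*(c - 1)*(c^2 - 16) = (c - 2)*(c - 1)*(c + 4)*(c - 4)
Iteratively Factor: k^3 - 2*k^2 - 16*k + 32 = (k - 4)*(k^2 + 2*k - 8) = (k - 4)*(k - 2)*(k + 4)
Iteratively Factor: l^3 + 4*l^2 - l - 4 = (l + 4)*(l^2 - 1) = (l - 1)*(l + 4)*(l + 1)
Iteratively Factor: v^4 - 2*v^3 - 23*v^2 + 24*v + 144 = (v - 4)*(v^3 + 2*v^2 - 15*v - 36) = (v - 4)*(v + 3)*(v^2 - v - 12) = (v - 4)*(v + 3)^2*(v - 4)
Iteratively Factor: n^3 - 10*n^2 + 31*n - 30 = (n - 3)*(n^2 - 7*n + 10) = (n - 5)*(n - 3)*(n - 2)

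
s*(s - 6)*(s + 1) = s^3 - 5*s^2 - 6*s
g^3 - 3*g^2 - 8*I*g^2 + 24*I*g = g*(g - 3)*(g - 8*I)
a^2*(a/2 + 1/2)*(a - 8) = a^4/2 - 7*a^3/2 - 4*a^2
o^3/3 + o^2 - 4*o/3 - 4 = (o/3 + 1)*(o - 2)*(o + 2)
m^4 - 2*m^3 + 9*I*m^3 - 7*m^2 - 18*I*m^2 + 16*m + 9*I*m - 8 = (m - 1)^2*(m + I)*(m + 8*I)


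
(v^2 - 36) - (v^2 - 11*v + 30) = 11*v - 66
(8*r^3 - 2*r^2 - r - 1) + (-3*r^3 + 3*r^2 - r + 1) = 5*r^3 + r^2 - 2*r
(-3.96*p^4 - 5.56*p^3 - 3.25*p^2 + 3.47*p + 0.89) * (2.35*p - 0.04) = -9.306*p^5 - 12.9076*p^4 - 7.4151*p^3 + 8.2845*p^2 + 1.9527*p - 0.0356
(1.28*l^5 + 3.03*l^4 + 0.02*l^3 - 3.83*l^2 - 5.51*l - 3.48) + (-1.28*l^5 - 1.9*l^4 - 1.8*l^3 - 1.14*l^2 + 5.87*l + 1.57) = 1.13*l^4 - 1.78*l^3 - 4.97*l^2 + 0.36*l - 1.91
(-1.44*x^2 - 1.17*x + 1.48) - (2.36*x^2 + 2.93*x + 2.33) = -3.8*x^2 - 4.1*x - 0.85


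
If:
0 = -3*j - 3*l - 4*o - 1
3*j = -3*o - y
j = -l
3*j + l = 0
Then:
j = 0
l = 0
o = -1/4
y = 3/4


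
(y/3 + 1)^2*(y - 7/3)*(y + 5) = y^4/9 + 26*y^3/27 + 40*y^2/27 - 46*y/9 - 35/3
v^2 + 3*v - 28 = (v - 4)*(v + 7)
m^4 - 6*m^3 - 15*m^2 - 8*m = m*(m - 8)*(m + 1)^2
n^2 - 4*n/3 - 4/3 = (n - 2)*(n + 2/3)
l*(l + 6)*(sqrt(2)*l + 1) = sqrt(2)*l^3 + l^2 + 6*sqrt(2)*l^2 + 6*l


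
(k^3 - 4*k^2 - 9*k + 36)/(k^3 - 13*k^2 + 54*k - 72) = (k + 3)/(k - 6)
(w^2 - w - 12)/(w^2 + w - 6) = (w - 4)/(w - 2)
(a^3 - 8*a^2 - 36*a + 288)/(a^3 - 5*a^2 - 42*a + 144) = (a - 6)/(a - 3)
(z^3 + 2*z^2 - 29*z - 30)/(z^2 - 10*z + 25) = (z^2 + 7*z + 6)/(z - 5)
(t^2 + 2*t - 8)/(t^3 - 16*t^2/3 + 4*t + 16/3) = 3*(t + 4)/(3*t^2 - 10*t - 8)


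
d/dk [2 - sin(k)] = -cos(k)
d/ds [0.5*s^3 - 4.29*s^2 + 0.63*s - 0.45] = 1.5*s^2 - 8.58*s + 0.63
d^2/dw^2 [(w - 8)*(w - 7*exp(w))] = -7*w*exp(w) + 42*exp(w) + 2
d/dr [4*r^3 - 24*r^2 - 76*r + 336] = 12*r^2 - 48*r - 76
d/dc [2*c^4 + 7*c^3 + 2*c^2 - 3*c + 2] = 8*c^3 + 21*c^2 + 4*c - 3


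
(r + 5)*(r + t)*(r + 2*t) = r^3 + 3*r^2*t + 5*r^2 + 2*r*t^2 + 15*r*t + 10*t^2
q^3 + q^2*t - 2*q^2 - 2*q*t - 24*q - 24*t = (q - 6)*(q + 4)*(q + t)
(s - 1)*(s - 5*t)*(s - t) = s^3 - 6*s^2*t - s^2 + 5*s*t^2 + 6*s*t - 5*t^2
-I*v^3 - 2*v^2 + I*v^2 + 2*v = v*(v - 2*I)*(-I*v + I)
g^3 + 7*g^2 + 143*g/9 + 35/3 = (g + 5/3)*(g + 7/3)*(g + 3)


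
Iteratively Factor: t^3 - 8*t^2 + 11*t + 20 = (t + 1)*(t^2 - 9*t + 20) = (t - 4)*(t + 1)*(t - 5)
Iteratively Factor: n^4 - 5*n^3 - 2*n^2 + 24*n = (n)*(n^3 - 5*n^2 - 2*n + 24) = n*(n - 3)*(n^2 - 2*n - 8) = n*(n - 4)*(n - 3)*(n + 2)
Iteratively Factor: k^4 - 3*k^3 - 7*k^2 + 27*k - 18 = (k + 3)*(k^3 - 6*k^2 + 11*k - 6) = (k - 1)*(k + 3)*(k^2 - 5*k + 6) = (k - 2)*(k - 1)*(k + 3)*(k - 3)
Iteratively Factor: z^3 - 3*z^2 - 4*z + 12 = (z - 2)*(z^2 - z - 6) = (z - 2)*(z + 2)*(z - 3)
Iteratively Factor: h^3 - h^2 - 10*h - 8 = (h + 2)*(h^2 - 3*h - 4) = (h + 1)*(h + 2)*(h - 4)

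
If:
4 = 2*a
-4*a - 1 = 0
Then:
No Solution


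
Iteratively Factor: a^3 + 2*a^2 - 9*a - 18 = (a + 2)*(a^2 - 9) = (a - 3)*(a + 2)*(a + 3)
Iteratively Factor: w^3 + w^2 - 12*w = (w)*(w^2 + w - 12) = w*(w - 3)*(w + 4)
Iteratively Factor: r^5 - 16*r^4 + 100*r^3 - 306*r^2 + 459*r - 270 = (r - 5)*(r^4 - 11*r^3 + 45*r^2 - 81*r + 54) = (r - 5)*(r - 2)*(r^3 - 9*r^2 + 27*r - 27) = (r - 5)*(r - 3)*(r - 2)*(r^2 - 6*r + 9) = (r - 5)*(r - 3)^2*(r - 2)*(r - 3)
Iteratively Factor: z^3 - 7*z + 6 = (z - 1)*(z^2 + z - 6) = (z - 2)*(z - 1)*(z + 3)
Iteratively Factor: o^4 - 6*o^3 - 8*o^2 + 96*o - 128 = (o - 4)*(o^3 - 2*o^2 - 16*o + 32) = (o - 4)*(o + 4)*(o^2 - 6*o + 8) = (o - 4)*(o - 2)*(o + 4)*(o - 4)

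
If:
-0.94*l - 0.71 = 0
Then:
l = -0.76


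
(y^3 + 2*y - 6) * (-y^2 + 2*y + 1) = -y^5 + 2*y^4 - y^3 + 10*y^2 - 10*y - 6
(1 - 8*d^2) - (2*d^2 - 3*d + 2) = -10*d^2 + 3*d - 1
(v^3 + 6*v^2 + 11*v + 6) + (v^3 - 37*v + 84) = 2*v^3 + 6*v^2 - 26*v + 90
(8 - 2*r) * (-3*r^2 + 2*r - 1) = 6*r^3 - 28*r^2 + 18*r - 8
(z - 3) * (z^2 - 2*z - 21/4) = z^3 - 5*z^2 + 3*z/4 + 63/4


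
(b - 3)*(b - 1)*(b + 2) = b^3 - 2*b^2 - 5*b + 6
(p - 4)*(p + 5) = p^2 + p - 20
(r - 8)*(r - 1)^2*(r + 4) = r^4 - 6*r^3 - 23*r^2 + 60*r - 32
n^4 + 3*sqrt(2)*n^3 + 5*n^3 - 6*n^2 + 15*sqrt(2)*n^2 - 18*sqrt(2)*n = n*(n - 1)*(n + 6)*(n + 3*sqrt(2))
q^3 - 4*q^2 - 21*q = q*(q - 7)*(q + 3)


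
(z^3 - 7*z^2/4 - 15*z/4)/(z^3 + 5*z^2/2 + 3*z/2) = (4*z^2 - 7*z - 15)/(2*(2*z^2 + 5*z + 3))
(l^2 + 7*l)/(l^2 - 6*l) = (l + 7)/(l - 6)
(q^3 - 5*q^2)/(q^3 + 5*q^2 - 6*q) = q*(q - 5)/(q^2 + 5*q - 6)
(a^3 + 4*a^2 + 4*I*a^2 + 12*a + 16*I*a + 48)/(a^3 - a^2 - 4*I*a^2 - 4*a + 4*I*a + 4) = (a^2 + a*(4 + 6*I) + 24*I)/(a^2 + a*(-1 - 2*I) + 2*I)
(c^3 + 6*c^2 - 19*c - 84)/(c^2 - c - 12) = c + 7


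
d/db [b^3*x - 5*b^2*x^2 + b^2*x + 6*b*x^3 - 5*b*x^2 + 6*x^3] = x*(3*b^2 - 10*b*x + 2*b + 6*x^2 - 5*x)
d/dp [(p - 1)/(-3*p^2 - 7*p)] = (3*p^2 - 6*p - 7)/(p^2*(9*p^2 + 42*p + 49))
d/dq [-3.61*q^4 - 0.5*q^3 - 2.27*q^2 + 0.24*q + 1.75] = -14.44*q^3 - 1.5*q^2 - 4.54*q + 0.24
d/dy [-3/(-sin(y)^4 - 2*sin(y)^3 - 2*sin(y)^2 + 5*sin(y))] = 3*(-7*sin(y) + sin(3*y) + 3*cos(2*y) + 2)*cos(y)/((sin(y)^3 + 2*sin(y)^2 + 2*sin(y) - 5)^2*sin(y)^2)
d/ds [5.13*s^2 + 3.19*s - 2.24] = 10.26*s + 3.19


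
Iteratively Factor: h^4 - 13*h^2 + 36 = (h - 2)*(h^3 + 2*h^2 - 9*h - 18) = (h - 2)*(h + 3)*(h^2 - h - 6) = (h - 3)*(h - 2)*(h + 3)*(h + 2)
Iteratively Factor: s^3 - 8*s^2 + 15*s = (s - 3)*(s^2 - 5*s) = (s - 5)*(s - 3)*(s)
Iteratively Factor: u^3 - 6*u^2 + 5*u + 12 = (u - 3)*(u^2 - 3*u - 4) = (u - 3)*(u + 1)*(u - 4)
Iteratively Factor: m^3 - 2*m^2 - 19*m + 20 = (m + 4)*(m^2 - 6*m + 5) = (m - 1)*(m + 4)*(m - 5)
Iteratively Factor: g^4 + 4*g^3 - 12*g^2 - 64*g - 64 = (g + 2)*(g^3 + 2*g^2 - 16*g - 32) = (g + 2)*(g + 4)*(g^2 - 2*g - 8) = (g - 4)*(g + 2)*(g + 4)*(g + 2)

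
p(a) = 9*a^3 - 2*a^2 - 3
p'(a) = 27*a^2 - 4*a = a*(27*a - 4)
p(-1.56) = -42.03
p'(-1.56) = 71.95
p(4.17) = 614.83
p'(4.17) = 452.82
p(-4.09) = -652.22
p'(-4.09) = 468.02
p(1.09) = 6.28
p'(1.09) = 27.72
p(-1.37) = -29.90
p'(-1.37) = 56.16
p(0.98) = 3.55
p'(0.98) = 22.01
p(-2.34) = -129.27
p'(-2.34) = 157.20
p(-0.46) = -4.30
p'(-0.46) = 7.55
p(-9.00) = -6726.00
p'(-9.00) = 2223.00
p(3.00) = 222.00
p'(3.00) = 231.00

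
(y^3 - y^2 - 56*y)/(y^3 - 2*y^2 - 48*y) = (y + 7)/(y + 6)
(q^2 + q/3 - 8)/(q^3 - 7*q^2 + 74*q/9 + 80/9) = 3*(q + 3)/(3*q^2 - 13*q - 10)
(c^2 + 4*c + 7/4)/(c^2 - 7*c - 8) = (c^2 + 4*c + 7/4)/(c^2 - 7*c - 8)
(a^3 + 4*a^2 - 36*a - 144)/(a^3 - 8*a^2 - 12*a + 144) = (a + 6)/(a - 6)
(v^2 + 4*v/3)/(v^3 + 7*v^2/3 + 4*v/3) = 1/(v + 1)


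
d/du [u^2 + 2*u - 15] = 2*u + 2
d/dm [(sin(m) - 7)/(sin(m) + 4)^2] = (18 - sin(m))*cos(m)/(sin(m) + 4)^3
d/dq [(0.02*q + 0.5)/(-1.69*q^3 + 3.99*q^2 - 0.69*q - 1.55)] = (0.0676*q^3 + 2.4552*q^2 - 3.99*q + 0.314)/(2.8561*q^6 - 13.4862*q^5 + 18.2523*q^4 - 0.2672*q^3 - 11.8929*q^2 + 2.139*q + 2.4025)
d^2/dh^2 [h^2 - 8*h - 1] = 2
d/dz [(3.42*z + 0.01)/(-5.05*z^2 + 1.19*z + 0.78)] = (17.271*z^2 + 0.101*z + 2.6557)/(25.5025*z^4 - 12.019*z^3 - 6.4619*z^2 + 1.8564*z + 0.6084)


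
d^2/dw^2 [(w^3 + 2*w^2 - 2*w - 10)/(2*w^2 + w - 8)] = 2*(5*w^3 - 48*w^2 + 36*w - 58)/(8*w^6 + 12*w^5 - 90*w^4 - 95*w^3 + 360*w^2 + 192*w - 512)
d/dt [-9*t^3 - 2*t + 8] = -27*t^2 - 2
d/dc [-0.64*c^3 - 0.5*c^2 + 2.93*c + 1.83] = -1.92*c^2 - 1.0*c + 2.93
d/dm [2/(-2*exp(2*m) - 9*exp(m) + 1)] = (8*exp(m) + 18)*exp(m)/(2*exp(2*m) + 9*exp(m) - 1)^2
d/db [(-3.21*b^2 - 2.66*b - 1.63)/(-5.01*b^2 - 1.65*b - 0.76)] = (-8.0301*b^2 - 11.4534*b - 0.667899999999999)/(25.1001*b^4 + 16.533*b^3 + 10.3377*b^2 + 2.508*b + 0.5776)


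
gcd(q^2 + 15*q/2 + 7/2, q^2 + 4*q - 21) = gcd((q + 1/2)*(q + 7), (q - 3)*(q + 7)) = q + 7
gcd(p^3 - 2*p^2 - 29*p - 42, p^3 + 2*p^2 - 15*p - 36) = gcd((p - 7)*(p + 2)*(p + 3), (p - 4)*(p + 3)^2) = p + 3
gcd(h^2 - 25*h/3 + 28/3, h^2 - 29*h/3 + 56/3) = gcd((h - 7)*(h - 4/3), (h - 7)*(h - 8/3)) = h - 7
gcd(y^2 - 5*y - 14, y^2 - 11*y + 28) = y - 7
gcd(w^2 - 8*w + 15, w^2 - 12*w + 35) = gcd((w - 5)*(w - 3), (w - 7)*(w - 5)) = w - 5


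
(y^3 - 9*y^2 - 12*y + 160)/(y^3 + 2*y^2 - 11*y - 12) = (y^2 - 13*y + 40)/(y^2 - 2*y - 3)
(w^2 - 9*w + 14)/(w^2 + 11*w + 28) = (w^2 - 9*w + 14)/(w^2 + 11*w + 28)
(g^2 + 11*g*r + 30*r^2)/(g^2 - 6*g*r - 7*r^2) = (-g^2 - 11*g*r - 30*r^2)/(-g^2 + 6*g*r + 7*r^2)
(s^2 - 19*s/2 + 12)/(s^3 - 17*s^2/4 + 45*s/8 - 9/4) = 4*(s - 8)/(4*s^2 - 11*s + 6)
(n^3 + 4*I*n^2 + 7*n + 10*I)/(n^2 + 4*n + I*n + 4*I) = (n^2 + 3*I*n + 10)/(n + 4)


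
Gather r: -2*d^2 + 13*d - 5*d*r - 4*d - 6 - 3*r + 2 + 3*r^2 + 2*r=-2*d^2 + 9*d + 3*r^2 + r*(-5*d - 1) - 4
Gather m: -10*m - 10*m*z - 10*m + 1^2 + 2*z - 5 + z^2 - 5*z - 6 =m*(-10*z - 20) + z^2 - 3*z - 10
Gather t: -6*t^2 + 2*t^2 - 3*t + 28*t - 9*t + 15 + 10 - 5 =-4*t^2 + 16*t + 20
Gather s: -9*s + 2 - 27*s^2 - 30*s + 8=-27*s^2 - 39*s + 10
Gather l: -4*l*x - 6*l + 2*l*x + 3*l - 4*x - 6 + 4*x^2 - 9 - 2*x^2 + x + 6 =l*(-2*x - 3) + 2*x^2 - 3*x - 9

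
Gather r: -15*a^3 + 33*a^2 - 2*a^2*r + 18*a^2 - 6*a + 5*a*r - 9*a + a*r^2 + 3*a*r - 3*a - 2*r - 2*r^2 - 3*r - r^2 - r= -15*a^3 + 51*a^2 - 18*a + r^2*(a - 3) + r*(-2*a^2 + 8*a - 6)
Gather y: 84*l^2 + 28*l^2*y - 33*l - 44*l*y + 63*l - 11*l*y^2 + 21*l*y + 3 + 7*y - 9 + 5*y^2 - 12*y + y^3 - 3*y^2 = 84*l^2 + 30*l + y^3 + y^2*(2 - 11*l) + y*(28*l^2 - 23*l - 5) - 6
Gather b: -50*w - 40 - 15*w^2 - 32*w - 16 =-15*w^2 - 82*w - 56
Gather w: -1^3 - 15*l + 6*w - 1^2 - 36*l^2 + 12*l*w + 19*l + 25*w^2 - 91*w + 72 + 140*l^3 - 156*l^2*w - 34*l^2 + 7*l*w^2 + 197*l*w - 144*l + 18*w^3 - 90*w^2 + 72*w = 140*l^3 - 70*l^2 - 140*l + 18*w^3 + w^2*(7*l - 65) + w*(-156*l^2 + 209*l - 13) + 70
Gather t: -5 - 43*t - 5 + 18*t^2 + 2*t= 18*t^2 - 41*t - 10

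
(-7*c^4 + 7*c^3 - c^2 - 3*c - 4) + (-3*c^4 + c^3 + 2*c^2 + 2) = -10*c^4 + 8*c^3 + c^2 - 3*c - 2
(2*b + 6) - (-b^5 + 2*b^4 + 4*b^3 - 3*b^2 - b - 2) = b^5 - 2*b^4 - 4*b^3 + 3*b^2 + 3*b + 8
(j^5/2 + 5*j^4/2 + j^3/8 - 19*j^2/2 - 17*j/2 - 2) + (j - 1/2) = j^5/2 + 5*j^4/2 + j^3/8 - 19*j^2/2 - 15*j/2 - 5/2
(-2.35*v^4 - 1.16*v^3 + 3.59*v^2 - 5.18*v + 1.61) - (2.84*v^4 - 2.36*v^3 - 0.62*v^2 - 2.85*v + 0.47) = -5.19*v^4 + 1.2*v^3 + 4.21*v^2 - 2.33*v + 1.14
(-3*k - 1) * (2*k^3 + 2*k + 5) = -6*k^4 - 2*k^3 - 6*k^2 - 17*k - 5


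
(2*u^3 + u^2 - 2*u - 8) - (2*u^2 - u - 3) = 2*u^3 - u^2 - u - 5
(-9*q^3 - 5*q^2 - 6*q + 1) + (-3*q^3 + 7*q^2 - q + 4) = -12*q^3 + 2*q^2 - 7*q + 5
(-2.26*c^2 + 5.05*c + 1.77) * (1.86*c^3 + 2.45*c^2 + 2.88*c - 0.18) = -4.2036*c^5 + 3.856*c^4 + 9.1559*c^3 + 19.2873*c^2 + 4.1886*c - 0.3186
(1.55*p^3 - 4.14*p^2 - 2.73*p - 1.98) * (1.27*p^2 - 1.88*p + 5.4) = 1.9685*p^5 - 8.1718*p^4 + 12.6861*p^3 - 19.7382*p^2 - 11.0196*p - 10.692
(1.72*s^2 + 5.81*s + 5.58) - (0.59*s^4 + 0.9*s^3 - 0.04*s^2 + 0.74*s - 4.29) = -0.59*s^4 - 0.9*s^3 + 1.76*s^2 + 5.07*s + 9.87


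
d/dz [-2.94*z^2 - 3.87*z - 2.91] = -5.88*z - 3.87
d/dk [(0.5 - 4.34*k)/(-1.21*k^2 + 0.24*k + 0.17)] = (-5.2514*k^2 + 1.21*k - 0.8578)/(1.4641*k^4 - 0.5808*k^3 - 0.3538*k^2 + 0.0816*k + 0.0289)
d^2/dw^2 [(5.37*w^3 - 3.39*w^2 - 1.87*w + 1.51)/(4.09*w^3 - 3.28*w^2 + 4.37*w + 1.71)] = (30.66273*w^6 - 763.567008*w^5 + 366.487722*w^4 + 202.586398*w^3 + 543.03372*w^2 - 161.943384*w + 82.733714)/(68.417929*w^9 - 164.604504*w^8 + 351.310959*w^7 - 301.218943*w^6 + 237.721635*w^5 + 50.657154*w^4 - 27.730576*w^3 + 69.193953*w^2 + 38.334951*w + 5.000211)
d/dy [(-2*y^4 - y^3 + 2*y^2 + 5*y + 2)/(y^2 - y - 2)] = (-4*y^5 + 5*y^4 + 18*y^3 - y^2 - 12*y - 8)/(y^4 - 2*y^3 - 3*y^2 + 4*y + 4)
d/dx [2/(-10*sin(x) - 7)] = 20*cos(x)/(10*sin(x) + 7)^2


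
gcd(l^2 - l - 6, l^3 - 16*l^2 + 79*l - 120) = l - 3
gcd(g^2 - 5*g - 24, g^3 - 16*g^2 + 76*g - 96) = g - 8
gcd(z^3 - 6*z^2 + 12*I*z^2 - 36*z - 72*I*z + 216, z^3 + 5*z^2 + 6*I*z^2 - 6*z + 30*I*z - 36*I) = z + 6*I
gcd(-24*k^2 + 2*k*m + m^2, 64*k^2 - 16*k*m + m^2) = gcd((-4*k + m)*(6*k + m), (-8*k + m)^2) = 1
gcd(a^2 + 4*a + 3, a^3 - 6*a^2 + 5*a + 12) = a + 1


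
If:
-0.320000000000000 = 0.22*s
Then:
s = -1.45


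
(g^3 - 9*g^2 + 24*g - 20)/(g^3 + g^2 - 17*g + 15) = (g^3 - 9*g^2 + 24*g - 20)/(g^3 + g^2 - 17*g + 15)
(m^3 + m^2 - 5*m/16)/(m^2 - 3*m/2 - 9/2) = m*(-16*m^2 - 16*m + 5)/(8*(-2*m^2 + 3*m + 9))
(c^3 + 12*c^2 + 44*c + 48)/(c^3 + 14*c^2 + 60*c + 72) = (c + 4)/(c + 6)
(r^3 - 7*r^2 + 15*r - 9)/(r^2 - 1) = (r^2 - 6*r + 9)/(r + 1)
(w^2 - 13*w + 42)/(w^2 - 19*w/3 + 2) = 3*(w - 7)/(3*w - 1)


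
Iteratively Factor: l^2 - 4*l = (l - 4)*(l)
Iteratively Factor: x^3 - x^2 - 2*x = (x - 2)*(x^2 + x) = x*(x - 2)*(x + 1)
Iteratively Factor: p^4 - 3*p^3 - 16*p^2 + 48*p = (p + 4)*(p^3 - 7*p^2 + 12*p) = (p - 4)*(p + 4)*(p^2 - 3*p) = p*(p - 4)*(p + 4)*(p - 3)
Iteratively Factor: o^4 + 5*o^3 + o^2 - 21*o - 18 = (o - 2)*(o^3 + 7*o^2 + 15*o + 9) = (o - 2)*(o + 1)*(o^2 + 6*o + 9) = (o - 2)*(o + 1)*(o + 3)*(o + 3)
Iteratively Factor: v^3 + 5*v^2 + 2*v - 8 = (v - 1)*(v^2 + 6*v + 8) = (v - 1)*(v + 2)*(v + 4)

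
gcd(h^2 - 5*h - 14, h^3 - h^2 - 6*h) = h + 2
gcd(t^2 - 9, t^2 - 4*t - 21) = t + 3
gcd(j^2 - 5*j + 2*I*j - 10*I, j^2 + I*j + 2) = j + 2*I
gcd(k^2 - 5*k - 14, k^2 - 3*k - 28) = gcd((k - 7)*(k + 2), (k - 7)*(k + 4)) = k - 7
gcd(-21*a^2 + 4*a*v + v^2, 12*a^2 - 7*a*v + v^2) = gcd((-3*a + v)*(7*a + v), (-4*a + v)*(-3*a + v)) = -3*a + v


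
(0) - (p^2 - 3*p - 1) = -p^2 + 3*p + 1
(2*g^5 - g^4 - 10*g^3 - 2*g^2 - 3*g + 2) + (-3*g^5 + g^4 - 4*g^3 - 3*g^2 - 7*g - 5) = -g^5 - 14*g^3 - 5*g^2 - 10*g - 3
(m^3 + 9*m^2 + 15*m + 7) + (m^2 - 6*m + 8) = m^3 + 10*m^2 + 9*m + 15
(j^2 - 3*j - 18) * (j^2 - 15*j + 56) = j^4 - 18*j^3 + 83*j^2 + 102*j - 1008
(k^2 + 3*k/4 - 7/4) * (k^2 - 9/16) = k^4 + 3*k^3/4 - 37*k^2/16 - 27*k/64 + 63/64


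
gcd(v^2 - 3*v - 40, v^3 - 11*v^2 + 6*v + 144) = v - 8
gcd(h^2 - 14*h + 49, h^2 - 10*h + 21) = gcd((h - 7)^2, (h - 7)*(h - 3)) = h - 7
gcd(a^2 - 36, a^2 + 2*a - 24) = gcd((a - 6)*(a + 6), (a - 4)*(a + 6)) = a + 6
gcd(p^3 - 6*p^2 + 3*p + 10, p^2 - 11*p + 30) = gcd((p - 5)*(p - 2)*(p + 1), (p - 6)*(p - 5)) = p - 5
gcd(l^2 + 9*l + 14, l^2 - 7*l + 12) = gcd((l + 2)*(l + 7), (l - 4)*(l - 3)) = 1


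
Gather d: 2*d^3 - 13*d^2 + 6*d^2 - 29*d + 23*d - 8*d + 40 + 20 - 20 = 2*d^3 - 7*d^2 - 14*d + 40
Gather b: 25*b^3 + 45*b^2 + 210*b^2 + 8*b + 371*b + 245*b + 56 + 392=25*b^3 + 255*b^2 + 624*b + 448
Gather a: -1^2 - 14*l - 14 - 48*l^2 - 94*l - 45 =-48*l^2 - 108*l - 60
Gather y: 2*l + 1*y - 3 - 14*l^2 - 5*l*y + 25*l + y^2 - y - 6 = -14*l^2 - 5*l*y + 27*l + y^2 - 9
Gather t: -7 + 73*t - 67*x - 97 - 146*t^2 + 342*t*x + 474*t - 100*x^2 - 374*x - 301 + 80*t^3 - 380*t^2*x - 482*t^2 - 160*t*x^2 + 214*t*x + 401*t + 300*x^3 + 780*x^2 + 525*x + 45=80*t^3 + t^2*(-380*x - 628) + t*(-160*x^2 + 556*x + 948) + 300*x^3 + 680*x^2 + 84*x - 360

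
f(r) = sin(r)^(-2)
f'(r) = -2*cos(r)/sin(r)^3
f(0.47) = 4.88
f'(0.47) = -19.20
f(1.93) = 1.14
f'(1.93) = 0.86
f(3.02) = 67.97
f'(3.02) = 1112.50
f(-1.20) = 1.15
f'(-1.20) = 0.90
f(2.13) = 1.39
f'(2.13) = 1.74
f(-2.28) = 1.74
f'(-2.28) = -2.98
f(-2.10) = 1.34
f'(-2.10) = -1.57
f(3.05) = 119.53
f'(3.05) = 2602.83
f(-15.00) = 2.36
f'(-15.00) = -5.53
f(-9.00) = 5.89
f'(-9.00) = -26.03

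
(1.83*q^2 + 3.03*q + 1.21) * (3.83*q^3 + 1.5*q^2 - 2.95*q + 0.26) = 7.0089*q^5 + 14.3499*q^4 + 3.7808*q^3 - 6.6477*q^2 - 2.7817*q + 0.3146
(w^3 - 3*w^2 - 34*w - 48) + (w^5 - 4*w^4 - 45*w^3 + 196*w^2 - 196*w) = w^5 - 4*w^4 - 44*w^3 + 193*w^2 - 230*w - 48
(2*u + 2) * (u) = 2*u^2 + 2*u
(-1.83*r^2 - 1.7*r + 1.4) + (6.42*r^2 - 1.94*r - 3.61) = 4.59*r^2 - 3.64*r - 2.21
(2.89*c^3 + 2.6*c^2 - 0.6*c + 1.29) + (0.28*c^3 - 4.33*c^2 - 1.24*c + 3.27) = 3.17*c^3 - 1.73*c^2 - 1.84*c + 4.56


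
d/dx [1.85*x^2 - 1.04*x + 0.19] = 3.7*x - 1.04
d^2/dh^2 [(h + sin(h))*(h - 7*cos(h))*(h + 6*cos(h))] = sqrt(2)*h^2*cos(h + pi/4) + 2*h*sin(2*h) + 4*sqrt(2)*h*sin(h + pi/4) + 84*h*cos(2*h) + 6*h + 25*sin(h)/2 + 84*sin(2*h) + 189*sin(3*h)/2 - 2*cos(h) - 2*cos(2*h)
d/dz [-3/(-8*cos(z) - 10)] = 6*sin(z)/(4*cos(z) + 5)^2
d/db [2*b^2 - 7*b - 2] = 4*b - 7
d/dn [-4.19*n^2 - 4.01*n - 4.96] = -8.38*n - 4.01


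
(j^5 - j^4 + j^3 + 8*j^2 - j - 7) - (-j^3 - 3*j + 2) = j^5 - j^4 + 2*j^3 + 8*j^2 + 2*j - 9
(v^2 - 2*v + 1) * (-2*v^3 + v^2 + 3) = -2*v^5 + 5*v^4 - 4*v^3 + 4*v^2 - 6*v + 3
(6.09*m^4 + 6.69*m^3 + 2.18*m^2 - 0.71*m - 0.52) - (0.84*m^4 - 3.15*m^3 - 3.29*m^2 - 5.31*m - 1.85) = 5.25*m^4 + 9.84*m^3 + 5.47*m^2 + 4.6*m + 1.33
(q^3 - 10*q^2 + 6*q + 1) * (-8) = -8*q^3 + 80*q^2 - 48*q - 8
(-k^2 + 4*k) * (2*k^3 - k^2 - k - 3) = -2*k^5 + 9*k^4 - 3*k^3 - k^2 - 12*k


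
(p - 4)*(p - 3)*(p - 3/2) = p^3 - 17*p^2/2 + 45*p/2 - 18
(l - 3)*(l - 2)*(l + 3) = l^3 - 2*l^2 - 9*l + 18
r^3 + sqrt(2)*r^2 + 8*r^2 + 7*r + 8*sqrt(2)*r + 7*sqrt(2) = (r + 1)*(r + 7)*(r + sqrt(2))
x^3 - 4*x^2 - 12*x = x*(x - 6)*(x + 2)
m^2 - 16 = (m - 4)*(m + 4)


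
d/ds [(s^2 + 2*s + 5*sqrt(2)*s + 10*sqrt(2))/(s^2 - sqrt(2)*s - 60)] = 2*(-3*sqrt(2)*s^2 - s^2 - 60*s - 10*sqrt(2)*s - 150*sqrt(2) - 50)/(s^4 - 2*sqrt(2)*s^3 - 118*s^2 + 120*sqrt(2)*s + 3600)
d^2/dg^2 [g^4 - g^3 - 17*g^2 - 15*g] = 12*g^2 - 6*g - 34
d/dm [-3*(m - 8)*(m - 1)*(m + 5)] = -9*m^2 + 24*m + 111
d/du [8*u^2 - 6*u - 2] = 16*u - 6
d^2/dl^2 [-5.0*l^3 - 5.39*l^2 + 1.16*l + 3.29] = -30.0*l - 10.78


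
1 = 1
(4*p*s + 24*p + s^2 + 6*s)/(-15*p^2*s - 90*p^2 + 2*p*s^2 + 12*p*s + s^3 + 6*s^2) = (-4*p - s)/(15*p^2 - 2*p*s - s^2)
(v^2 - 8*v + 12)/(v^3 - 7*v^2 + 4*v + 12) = 1/(v + 1)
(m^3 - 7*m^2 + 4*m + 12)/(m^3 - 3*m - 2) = (m - 6)/(m + 1)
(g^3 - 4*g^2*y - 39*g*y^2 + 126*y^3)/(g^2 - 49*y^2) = (g^2 + 3*g*y - 18*y^2)/(g + 7*y)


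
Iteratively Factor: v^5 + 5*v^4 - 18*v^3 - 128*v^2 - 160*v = (v - 5)*(v^4 + 10*v^3 + 32*v^2 + 32*v) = (v - 5)*(v + 2)*(v^3 + 8*v^2 + 16*v) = v*(v - 5)*(v + 2)*(v^2 + 8*v + 16) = v*(v - 5)*(v + 2)*(v + 4)*(v + 4)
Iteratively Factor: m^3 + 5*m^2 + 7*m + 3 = (m + 3)*(m^2 + 2*m + 1) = (m + 1)*(m + 3)*(m + 1)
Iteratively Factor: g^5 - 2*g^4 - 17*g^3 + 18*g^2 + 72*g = (g)*(g^4 - 2*g^3 - 17*g^2 + 18*g + 72) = g*(g - 4)*(g^3 + 2*g^2 - 9*g - 18) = g*(g - 4)*(g - 3)*(g^2 + 5*g + 6) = g*(g - 4)*(g - 3)*(g + 3)*(g + 2)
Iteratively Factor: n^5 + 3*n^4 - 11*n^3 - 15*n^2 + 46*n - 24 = (n - 1)*(n^4 + 4*n^3 - 7*n^2 - 22*n + 24) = (n - 1)^2*(n^3 + 5*n^2 - 2*n - 24) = (n - 1)^2*(n + 3)*(n^2 + 2*n - 8) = (n - 1)^2*(n + 3)*(n + 4)*(n - 2)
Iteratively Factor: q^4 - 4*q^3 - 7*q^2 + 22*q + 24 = (q - 3)*(q^3 - q^2 - 10*q - 8) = (q - 3)*(q + 2)*(q^2 - 3*q - 4) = (q - 4)*(q - 3)*(q + 2)*(q + 1)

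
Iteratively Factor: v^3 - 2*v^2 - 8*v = (v + 2)*(v^2 - 4*v) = v*(v + 2)*(v - 4)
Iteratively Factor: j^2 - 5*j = (j - 5)*(j)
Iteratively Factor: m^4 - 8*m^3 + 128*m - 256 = (m - 4)*(m^3 - 4*m^2 - 16*m + 64) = (m - 4)^2*(m^2 - 16) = (m - 4)^3*(m + 4)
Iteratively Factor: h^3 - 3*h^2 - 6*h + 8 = (h + 2)*(h^2 - 5*h + 4) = (h - 1)*(h + 2)*(h - 4)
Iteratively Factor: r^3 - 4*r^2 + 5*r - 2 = (r - 1)*(r^2 - 3*r + 2) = (r - 2)*(r - 1)*(r - 1)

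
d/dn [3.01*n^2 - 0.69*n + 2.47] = 6.02*n - 0.69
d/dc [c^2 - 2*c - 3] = 2*c - 2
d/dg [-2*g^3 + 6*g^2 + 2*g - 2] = -6*g^2 + 12*g + 2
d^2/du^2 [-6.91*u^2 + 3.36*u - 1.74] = -13.8200000000000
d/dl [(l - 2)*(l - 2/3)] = 2*l - 8/3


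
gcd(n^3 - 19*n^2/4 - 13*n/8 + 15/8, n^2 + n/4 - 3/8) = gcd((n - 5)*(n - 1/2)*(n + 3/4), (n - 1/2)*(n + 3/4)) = n^2 + n/4 - 3/8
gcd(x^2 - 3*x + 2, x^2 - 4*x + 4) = x - 2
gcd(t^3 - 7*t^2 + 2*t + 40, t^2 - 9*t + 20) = t^2 - 9*t + 20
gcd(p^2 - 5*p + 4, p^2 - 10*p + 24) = p - 4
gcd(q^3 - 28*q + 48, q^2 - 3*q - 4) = q - 4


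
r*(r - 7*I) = r^2 - 7*I*r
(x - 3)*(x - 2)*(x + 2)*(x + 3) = x^4 - 13*x^2 + 36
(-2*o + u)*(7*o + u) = -14*o^2 + 5*o*u + u^2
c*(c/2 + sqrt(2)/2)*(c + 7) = c^3/2 + sqrt(2)*c^2/2 + 7*c^2/2 + 7*sqrt(2)*c/2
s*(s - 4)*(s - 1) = s^3 - 5*s^2 + 4*s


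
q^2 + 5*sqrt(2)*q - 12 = (q - sqrt(2))*(q + 6*sqrt(2))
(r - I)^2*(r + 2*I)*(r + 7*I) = r^4 + 7*I*r^3 + 3*r^2 + 19*I*r + 14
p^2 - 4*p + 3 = (p - 3)*(p - 1)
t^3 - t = t*(t - 1)*(t + 1)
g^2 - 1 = (g - 1)*(g + 1)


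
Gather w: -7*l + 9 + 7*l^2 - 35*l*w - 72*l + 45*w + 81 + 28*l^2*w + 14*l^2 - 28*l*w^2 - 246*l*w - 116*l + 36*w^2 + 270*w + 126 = 21*l^2 - 195*l + w^2*(36 - 28*l) + w*(28*l^2 - 281*l + 315) + 216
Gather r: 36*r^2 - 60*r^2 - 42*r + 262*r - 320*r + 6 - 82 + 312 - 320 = -24*r^2 - 100*r - 84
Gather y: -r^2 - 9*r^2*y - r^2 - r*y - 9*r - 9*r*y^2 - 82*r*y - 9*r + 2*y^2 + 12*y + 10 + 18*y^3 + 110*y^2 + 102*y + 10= -2*r^2 - 18*r + 18*y^3 + y^2*(112 - 9*r) + y*(-9*r^2 - 83*r + 114) + 20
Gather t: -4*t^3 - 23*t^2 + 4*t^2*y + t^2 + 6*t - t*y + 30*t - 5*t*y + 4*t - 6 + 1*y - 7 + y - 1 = -4*t^3 + t^2*(4*y - 22) + t*(40 - 6*y) + 2*y - 14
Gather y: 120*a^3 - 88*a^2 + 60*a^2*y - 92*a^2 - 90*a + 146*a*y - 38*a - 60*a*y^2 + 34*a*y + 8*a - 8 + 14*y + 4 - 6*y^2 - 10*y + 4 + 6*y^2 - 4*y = 120*a^3 - 180*a^2 - 60*a*y^2 - 120*a + y*(60*a^2 + 180*a)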